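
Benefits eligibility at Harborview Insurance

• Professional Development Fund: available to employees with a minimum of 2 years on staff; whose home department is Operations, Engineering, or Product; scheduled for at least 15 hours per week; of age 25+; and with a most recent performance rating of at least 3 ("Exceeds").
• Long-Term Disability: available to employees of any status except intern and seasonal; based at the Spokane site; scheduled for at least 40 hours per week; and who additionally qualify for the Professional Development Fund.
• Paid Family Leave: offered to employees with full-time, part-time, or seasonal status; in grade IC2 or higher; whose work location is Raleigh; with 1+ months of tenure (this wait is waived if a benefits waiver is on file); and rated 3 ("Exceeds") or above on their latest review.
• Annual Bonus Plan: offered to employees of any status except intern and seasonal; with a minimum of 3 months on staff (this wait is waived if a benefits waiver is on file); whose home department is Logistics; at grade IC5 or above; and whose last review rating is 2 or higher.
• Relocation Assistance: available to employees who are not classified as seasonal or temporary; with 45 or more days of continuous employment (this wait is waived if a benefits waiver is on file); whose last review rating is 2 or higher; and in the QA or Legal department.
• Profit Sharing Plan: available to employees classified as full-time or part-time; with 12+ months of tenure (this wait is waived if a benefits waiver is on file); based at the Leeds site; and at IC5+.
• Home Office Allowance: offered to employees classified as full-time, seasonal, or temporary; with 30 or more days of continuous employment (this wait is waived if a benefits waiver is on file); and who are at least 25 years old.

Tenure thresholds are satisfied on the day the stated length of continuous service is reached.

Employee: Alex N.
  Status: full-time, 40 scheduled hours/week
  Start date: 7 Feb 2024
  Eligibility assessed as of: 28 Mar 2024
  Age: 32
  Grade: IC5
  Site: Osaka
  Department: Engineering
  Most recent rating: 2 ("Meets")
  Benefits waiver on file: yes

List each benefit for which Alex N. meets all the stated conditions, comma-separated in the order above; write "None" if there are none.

Home Office Allowance

Service from 7 Feb 2024 to 28 Mar 2024: 50 days.
Professional Development Fund — service 50 days < 2 years (≈730 days) ✗ → not eligible.
Long-Term Disability — status full-time ✓ (not excluded); site Osaka ✗ (not Spokane) → not eligible.
Paid Family Leave — status full-time ✓; grade IC5 ≥ IC2 ✓; site Osaka ✗ (not Raleigh) → not eligible.
Annual Bonus Plan — status full-time ✓ (not excluded); benefits waiver on file ✓; dept Engineering ✗ → not eligible.
Relocation Assistance — status full-time ✓ (not excluded); benefits waiver on file ✓; rating 2 ≥ 2 ✓; dept Engineering ✗ → not eligible.
Profit Sharing Plan — status full-time ✓; benefits waiver on file ✓; site Osaka ✗ (not Leeds) → not eligible.
Home Office Allowance — status full-time ✓; benefits waiver on file ✓; age 32 ≥ 25 ✓ → eligible.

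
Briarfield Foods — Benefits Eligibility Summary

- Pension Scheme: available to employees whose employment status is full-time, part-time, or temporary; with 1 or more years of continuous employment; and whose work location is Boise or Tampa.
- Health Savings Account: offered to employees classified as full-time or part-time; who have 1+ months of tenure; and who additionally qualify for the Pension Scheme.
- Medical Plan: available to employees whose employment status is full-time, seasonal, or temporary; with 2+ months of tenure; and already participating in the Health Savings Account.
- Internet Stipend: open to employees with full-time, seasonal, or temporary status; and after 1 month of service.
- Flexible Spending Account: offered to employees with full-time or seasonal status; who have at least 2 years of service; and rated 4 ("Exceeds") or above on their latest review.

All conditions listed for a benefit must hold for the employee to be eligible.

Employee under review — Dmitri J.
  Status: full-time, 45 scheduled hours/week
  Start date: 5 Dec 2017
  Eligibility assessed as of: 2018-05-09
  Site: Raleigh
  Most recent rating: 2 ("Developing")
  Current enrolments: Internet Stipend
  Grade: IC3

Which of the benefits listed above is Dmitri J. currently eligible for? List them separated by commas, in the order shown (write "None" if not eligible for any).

Internet Stipend

Service from 5 Dec 2017 to 2018-05-09: 155 days.
Pension Scheme — status full-time ✓; service 155 days < 1 year (≈365 days) ✗ → not eligible.
Health Savings Account — status full-time ✓; service 155 days ≥ 1 month (≈30 days) ✓; not eligible for Pension Scheme ✗ → not eligible.
Medical Plan — status full-time ✓; service 155 days ≥ 2 months (≈60 days) ✓; not enrolled in Health Savings Account ✗ → not eligible.
Internet Stipend — status full-time ✓; service 155 days ≥ 1 month (≈30 days) ✓ → eligible.
Flexible Spending Account — status full-time ✓; service 155 days < 2 years (≈730 days) ✗ → not eligible.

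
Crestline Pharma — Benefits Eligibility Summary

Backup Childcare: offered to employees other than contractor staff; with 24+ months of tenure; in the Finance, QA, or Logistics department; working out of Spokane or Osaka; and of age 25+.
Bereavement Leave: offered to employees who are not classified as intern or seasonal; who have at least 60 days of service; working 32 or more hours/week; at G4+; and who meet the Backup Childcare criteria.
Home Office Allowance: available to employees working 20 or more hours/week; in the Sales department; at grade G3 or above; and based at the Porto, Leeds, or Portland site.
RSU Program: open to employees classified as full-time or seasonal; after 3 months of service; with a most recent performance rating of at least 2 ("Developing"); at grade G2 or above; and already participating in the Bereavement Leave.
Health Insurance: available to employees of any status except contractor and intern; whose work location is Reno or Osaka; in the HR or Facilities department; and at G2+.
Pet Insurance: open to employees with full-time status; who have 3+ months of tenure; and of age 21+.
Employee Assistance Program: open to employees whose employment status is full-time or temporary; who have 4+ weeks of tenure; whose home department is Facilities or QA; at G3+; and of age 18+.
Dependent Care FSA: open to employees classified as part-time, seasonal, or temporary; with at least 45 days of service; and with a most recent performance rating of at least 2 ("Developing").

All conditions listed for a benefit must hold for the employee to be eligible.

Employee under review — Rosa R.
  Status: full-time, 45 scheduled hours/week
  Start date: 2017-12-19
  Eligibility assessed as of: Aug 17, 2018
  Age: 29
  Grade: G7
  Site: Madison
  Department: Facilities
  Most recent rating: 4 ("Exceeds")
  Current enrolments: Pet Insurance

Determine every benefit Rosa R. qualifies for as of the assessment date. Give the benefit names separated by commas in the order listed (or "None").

Service from 2017-12-19 to Aug 17, 2018: 241 days.
Backup Childcare — status full-time ✓ (not excluded); service 241 days < 24 months (≈720 days) ✗ → not eligible.
Bereavement Leave — status full-time ✓ (not excluded); service 241 days ≥ 60 days ✓; 45 hrs/wk ≥ 32 ✓; grade G7 ≥ G4 ✓; not eligible for Backup Childcare ✗ → not eligible.
Home Office Allowance — 45 hrs/wk ≥ 20 ✓; dept Facilities ✗ → not eligible.
RSU Program — status full-time ✓; service 241 days ≥ 3 months (≈90 days) ✓; rating 4 ≥ 2 ✓; grade G7 ≥ G2 ✓; not enrolled in Bereavement Leave ✗ → not eligible.
Health Insurance — status full-time ✓ (not excluded); site Madison ✗ (not Reno or Osaka) → not eligible.
Pet Insurance — status full-time ✓; service 241 days ≥ 3 months (≈90 days) ✓; age 29 ≥ 21 ✓ → eligible.
Employee Assistance Program — status full-time ✓; service 241 days ≥ 4 weeks (≈28 days) ✓; dept Facilities ✓; grade G7 ≥ G3 ✓; age 29 ≥ 18 ✓ → eligible.
Dependent Care FSA — status full-time ✗ (requires part-time, seasonal, or temporary) → not eligible.

Pet Insurance, Employee Assistance Program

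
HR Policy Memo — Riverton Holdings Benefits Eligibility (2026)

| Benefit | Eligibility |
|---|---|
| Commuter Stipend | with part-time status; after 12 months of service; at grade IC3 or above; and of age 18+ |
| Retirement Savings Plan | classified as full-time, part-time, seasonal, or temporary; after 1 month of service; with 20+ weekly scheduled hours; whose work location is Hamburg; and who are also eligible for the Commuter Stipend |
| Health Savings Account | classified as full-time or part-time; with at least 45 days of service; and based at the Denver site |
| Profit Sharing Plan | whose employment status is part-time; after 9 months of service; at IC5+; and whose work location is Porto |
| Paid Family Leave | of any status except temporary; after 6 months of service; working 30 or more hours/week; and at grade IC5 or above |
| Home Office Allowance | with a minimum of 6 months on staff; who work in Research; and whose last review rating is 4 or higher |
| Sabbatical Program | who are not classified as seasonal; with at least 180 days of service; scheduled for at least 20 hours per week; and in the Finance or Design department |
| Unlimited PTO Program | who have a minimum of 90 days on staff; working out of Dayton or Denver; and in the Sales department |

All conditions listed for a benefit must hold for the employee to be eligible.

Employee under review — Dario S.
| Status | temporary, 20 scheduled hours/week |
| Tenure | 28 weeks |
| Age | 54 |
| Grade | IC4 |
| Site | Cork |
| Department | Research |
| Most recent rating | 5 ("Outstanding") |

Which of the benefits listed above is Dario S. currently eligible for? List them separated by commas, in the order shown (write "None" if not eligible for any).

Commuter Stipend — status temporary ✗ (requires part-time) → not eligible.
Retirement Savings Plan — status temporary ✓; service 28 weeks ≥ 1 month (≈30 days) ✓; 20 hrs/wk ≥ 20 ✓; site Cork ✗ (not Hamburg) → not eligible.
Health Savings Account — status temporary ✗ (requires full-time or part-time) → not eligible.
Profit Sharing Plan — status temporary ✗ (requires part-time) → not eligible.
Paid Family Leave — status temporary ✗ (excluded) → not eligible.
Home Office Allowance — service 28 weeks ≥ 6 months (≈180 days) ✓; dept Research ✓; rating 5 ≥ 4 ✓ → eligible.
Sabbatical Program — status temporary ✓ (not excluded); service 28 weeks ≥ 180 days ✓; 20 hrs/wk ≥ 20 ✓; dept Research ✗ → not eligible.
Unlimited PTO Program — service 28 weeks ≥ 90 days ✓; site Cork ✗ (not Dayton or Denver) → not eligible.

Home Office Allowance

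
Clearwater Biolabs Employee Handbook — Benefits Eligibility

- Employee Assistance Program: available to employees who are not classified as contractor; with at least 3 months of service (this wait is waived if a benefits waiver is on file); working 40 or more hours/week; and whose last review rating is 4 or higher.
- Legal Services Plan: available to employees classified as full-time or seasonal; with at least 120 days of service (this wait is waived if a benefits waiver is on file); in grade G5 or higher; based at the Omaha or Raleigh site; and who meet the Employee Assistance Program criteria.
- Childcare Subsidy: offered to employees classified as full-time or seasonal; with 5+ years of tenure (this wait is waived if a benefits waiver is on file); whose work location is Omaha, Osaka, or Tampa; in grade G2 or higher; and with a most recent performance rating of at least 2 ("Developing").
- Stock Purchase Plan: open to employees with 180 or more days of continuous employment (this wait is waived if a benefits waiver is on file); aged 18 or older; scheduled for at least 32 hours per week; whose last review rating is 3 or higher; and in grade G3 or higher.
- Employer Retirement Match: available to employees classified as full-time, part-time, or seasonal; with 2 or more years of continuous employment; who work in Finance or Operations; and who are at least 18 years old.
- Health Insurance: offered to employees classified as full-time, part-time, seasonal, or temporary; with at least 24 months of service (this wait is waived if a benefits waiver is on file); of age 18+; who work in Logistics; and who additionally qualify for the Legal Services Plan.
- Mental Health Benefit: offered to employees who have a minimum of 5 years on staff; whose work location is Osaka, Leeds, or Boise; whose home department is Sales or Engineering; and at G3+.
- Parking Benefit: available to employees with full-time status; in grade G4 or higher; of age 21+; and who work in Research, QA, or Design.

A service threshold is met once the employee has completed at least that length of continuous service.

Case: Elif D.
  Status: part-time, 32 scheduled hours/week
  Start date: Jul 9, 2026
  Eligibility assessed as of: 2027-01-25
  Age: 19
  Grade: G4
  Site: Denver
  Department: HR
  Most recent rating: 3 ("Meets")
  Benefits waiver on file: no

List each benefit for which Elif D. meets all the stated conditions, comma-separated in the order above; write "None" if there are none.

Stock Purchase Plan

Service from Jul 9, 2026 to 2027-01-25: 200 days.
Employee Assistance Program — status part-time ✓ (not excluded); no waiver, service 200 days ≥ 3 months (≈90 days) ✓; 32 hrs/wk < 40 ✗ → not eligible.
Legal Services Plan — status part-time ✗ (requires full-time or seasonal) → not eligible.
Childcare Subsidy — status part-time ✗ (requires full-time or seasonal) → not eligible.
Stock Purchase Plan — no waiver, service 200 days ≥ 180 days ✓; age 19 ≥ 18 ✓; 32 hrs/wk ≥ 32 ✓; rating 3 ≥ 3 ✓; grade G4 ≥ G3 ✓ → eligible.
Employer Retirement Match — status part-time ✓; service 200 days < 2 years (≈730 days) ✗ → not eligible.
Health Insurance — status part-time ✓; no waiver, service 200 days < 24 months (≈720 days) ✗ → not eligible.
Mental Health Benefit — service 200 days < 5 years (≈1825 days) ✗ → not eligible.
Parking Benefit — status part-time ✗ (requires full-time) → not eligible.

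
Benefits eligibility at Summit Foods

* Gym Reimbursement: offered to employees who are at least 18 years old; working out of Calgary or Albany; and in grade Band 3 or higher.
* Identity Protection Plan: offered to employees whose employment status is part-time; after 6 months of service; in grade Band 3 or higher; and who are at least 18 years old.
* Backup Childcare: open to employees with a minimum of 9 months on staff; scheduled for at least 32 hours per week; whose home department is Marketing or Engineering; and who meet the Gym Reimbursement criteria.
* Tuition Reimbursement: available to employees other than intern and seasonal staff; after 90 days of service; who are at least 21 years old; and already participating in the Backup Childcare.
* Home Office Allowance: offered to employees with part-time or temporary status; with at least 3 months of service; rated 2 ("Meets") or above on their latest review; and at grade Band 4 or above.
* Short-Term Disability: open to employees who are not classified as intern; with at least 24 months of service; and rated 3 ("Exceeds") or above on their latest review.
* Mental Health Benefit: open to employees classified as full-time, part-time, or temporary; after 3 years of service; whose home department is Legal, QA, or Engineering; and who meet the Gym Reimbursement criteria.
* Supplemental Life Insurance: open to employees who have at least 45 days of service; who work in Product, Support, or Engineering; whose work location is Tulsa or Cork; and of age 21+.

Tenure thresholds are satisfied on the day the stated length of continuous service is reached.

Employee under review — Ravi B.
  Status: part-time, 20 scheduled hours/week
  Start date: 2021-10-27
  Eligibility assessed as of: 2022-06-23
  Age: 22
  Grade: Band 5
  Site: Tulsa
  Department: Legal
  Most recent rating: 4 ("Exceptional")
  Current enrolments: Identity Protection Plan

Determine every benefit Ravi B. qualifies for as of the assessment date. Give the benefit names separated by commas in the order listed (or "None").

Identity Protection Plan, Home Office Allowance

Service from 2021-10-27 to 2022-06-23: 239 days.
Gym Reimbursement — age 22 ≥ 18 ✓; site Tulsa ✗ (not Calgary or Albany) → not eligible.
Identity Protection Plan — status part-time ✓; service 239 days ≥ 6 months (≈180 days) ✓; grade Band 5 ≥ Band 3 ✓; age 22 ≥ 18 ✓ → eligible.
Backup Childcare — service 239 days < 9 months (≈270 days) ✗ → not eligible.
Tuition Reimbursement — status part-time ✓ (not excluded); service 239 days ≥ 90 days ✓; age 22 ≥ 21 ✓; not enrolled in Backup Childcare ✗ → not eligible.
Home Office Allowance — status part-time ✓; service 239 days ≥ 3 months (≈90 days) ✓; rating 4 ≥ 2 ✓; grade Band 5 ≥ Band 4 ✓ → eligible.
Short-Term Disability — status part-time ✓ (not excluded); service 239 days < 24 months (≈720 days) ✗ → not eligible.
Mental Health Benefit — status part-time ✓; service 239 days < 3 years (≈1095 days) ✗ → not eligible.
Supplemental Life Insurance — service 239 days ≥ 45 days ✓; dept Legal ✗ → not eligible.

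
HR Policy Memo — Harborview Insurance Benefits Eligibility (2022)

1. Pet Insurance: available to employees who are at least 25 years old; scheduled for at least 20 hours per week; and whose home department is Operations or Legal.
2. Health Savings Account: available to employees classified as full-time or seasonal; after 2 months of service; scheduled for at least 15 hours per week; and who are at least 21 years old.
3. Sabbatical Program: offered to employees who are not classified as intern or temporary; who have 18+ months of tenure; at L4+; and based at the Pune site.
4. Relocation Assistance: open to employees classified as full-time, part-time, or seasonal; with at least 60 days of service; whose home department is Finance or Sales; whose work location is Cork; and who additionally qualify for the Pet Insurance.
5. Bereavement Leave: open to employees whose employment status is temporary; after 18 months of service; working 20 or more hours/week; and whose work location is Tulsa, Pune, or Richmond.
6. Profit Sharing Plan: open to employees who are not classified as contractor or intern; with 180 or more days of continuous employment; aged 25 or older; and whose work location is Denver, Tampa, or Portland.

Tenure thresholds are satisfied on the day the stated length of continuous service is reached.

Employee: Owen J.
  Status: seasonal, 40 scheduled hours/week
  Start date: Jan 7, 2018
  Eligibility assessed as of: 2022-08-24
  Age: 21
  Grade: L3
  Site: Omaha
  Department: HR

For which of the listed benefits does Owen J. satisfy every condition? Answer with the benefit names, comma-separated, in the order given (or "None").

Service from Jan 7, 2018 to 2022-08-24: 1690 days.
Pet Insurance — age 21 < 25 ✗ → not eligible.
Health Savings Account — status seasonal ✓; service 1690 days ≥ 2 months (≈60 days) ✓; 40 hrs/wk ≥ 15 ✓; age 21 ≥ 21 ✓ → eligible.
Sabbatical Program — status seasonal ✓ (not excluded); service 1690 days ≥ 18 months (≈540 days) ✓; grade L3 < L4 ✗ → not eligible.
Relocation Assistance — status seasonal ✓; service 1690 days ≥ 60 days ✓; dept HR ✗ → not eligible.
Bereavement Leave — status seasonal ✗ (requires temporary) → not eligible.
Profit Sharing Plan — status seasonal ✓ (not excluded); service 1690 days ≥ 180 days ✓; age 21 < 25 ✗ → not eligible.

Health Savings Account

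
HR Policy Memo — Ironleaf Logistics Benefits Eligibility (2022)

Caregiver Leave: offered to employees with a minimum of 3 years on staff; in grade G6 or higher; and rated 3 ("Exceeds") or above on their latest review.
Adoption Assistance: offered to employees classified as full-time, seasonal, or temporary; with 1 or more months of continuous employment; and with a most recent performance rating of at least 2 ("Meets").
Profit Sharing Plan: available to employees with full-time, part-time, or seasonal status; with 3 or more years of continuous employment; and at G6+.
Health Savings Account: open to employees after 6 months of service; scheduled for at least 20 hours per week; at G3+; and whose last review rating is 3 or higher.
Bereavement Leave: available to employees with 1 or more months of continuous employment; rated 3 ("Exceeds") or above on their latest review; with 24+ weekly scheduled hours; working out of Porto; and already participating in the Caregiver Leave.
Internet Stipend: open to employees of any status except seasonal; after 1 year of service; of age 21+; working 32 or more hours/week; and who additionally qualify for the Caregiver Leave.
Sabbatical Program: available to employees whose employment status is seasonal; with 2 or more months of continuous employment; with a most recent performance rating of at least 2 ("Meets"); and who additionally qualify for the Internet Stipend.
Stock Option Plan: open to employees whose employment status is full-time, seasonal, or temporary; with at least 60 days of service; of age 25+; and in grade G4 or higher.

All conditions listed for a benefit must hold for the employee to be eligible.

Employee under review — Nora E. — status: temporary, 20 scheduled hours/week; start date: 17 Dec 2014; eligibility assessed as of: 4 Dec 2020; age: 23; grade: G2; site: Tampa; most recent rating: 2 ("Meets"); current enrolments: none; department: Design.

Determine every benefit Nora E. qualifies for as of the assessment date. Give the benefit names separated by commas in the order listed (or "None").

Adoption Assistance

Service from 17 Dec 2014 to 4 Dec 2020: 2179 days.
Caregiver Leave — service 2179 days ≥ 3 years (≈1095 days) ✓; grade G2 < G6 ✗ → not eligible.
Adoption Assistance — status temporary ✓; service 2179 days ≥ 1 month (≈30 days) ✓; rating 2 ≥ 2 ✓ → eligible.
Profit Sharing Plan — status temporary ✗ (requires full-time, part-time, or seasonal) → not eligible.
Health Savings Account — service 2179 days ≥ 6 months (≈180 days) ✓; 20 hrs/wk ≥ 20 ✓; grade G2 < G3 ✗ → not eligible.
Bereavement Leave — service 2179 days ≥ 1 month (≈30 days) ✓; rating 2 < 3 ✗ → not eligible.
Internet Stipend — status temporary ✓ (not excluded); service 2179 days ≥ 1 year (≈365 days) ✓; age 23 ≥ 21 ✓; 20 hrs/wk < 32 ✗ → not eligible.
Sabbatical Program — status temporary ✗ (requires seasonal) → not eligible.
Stock Option Plan — status temporary ✓; service 2179 days ≥ 60 days ✓; age 23 < 25 ✗ → not eligible.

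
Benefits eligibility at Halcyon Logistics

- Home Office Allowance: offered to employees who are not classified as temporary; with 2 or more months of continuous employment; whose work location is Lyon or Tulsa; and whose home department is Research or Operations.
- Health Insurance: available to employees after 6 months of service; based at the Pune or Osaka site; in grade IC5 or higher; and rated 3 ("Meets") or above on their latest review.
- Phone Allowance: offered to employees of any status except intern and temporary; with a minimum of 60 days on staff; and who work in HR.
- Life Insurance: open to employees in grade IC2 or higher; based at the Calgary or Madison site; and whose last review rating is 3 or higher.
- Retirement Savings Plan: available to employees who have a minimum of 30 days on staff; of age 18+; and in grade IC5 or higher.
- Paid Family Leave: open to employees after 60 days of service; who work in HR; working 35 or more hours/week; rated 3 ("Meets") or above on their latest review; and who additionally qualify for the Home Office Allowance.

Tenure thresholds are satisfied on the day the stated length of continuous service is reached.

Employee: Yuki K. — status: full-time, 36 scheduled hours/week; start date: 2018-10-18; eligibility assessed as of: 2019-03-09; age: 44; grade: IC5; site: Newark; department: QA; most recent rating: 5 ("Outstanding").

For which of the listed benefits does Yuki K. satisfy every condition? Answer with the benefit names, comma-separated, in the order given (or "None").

Retirement Savings Plan

Service from 2018-10-18 to 2019-03-09: 142 days.
Home Office Allowance — status full-time ✓ (not excluded); service 142 days ≥ 2 months (≈60 days) ✓; site Newark ✗ (not Lyon or Tulsa) → not eligible.
Health Insurance — service 142 days < 6 months (≈180 days) ✗ → not eligible.
Phone Allowance — status full-time ✓ (not excluded); service 142 days ≥ 60 days ✓; dept QA ✗ → not eligible.
Life Insurance — grade IC5 ≥ IC2 ✓; site Newark ✗ (not Calgary or Madison) → not eligible.
Retirement Savings Plan — service 142 days ≥ 30 days ✓; age 44 ≥ 18 ✓; grade IC5 ≥ IC5 ✓ → eligible.
Paid Family Leave — service 142 days ≥ 60 days ✓; dept QA ✗ → not eligible.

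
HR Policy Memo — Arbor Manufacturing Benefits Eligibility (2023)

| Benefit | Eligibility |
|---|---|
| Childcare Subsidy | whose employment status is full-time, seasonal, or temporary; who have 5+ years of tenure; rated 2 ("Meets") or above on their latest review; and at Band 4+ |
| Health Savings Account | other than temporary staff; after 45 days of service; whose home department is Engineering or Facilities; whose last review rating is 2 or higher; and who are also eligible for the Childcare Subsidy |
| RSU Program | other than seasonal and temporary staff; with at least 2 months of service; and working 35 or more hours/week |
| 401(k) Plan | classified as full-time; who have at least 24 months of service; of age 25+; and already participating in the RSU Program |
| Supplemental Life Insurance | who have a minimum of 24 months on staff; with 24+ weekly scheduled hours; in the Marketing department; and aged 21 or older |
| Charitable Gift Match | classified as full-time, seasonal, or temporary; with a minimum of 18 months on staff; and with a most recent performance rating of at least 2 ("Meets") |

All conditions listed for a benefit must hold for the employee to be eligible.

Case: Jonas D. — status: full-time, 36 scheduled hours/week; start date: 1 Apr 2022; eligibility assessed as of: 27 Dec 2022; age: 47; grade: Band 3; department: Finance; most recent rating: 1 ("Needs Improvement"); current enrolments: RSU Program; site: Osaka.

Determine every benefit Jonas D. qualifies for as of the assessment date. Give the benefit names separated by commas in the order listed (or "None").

RSU Program

Service from 1 Apr 2022 to 27 Dec 2022: 270 days.
Childcare Subsidy — status full-time ✓; service 270 days < 5 years (≈1825 days) ✗ → not eligible.
Health Savings Account — status full-time ✓ (not excluded); service 270 days ≥ 45 days ✓; dept Finance ✗ → not eligible.
RSU Program — status full-time ✓ (not excluded); service 270 days ≥ 2 months (≈60 days) ✓; 36 hrs/wk ≥ 35 ✓ → eligible.
401(k) Plan — status full-time ✓; service 270 days < 24 months (≈720 days) ✗ → not eligible.
Supplemental Life Insurance — service 270 days < 24 months (≈720 days) ✗ → not eligible.
Charitable Gift Match — status full-time ✓; service 270 days < 18 months (≈540 days) ✗ → not eligible.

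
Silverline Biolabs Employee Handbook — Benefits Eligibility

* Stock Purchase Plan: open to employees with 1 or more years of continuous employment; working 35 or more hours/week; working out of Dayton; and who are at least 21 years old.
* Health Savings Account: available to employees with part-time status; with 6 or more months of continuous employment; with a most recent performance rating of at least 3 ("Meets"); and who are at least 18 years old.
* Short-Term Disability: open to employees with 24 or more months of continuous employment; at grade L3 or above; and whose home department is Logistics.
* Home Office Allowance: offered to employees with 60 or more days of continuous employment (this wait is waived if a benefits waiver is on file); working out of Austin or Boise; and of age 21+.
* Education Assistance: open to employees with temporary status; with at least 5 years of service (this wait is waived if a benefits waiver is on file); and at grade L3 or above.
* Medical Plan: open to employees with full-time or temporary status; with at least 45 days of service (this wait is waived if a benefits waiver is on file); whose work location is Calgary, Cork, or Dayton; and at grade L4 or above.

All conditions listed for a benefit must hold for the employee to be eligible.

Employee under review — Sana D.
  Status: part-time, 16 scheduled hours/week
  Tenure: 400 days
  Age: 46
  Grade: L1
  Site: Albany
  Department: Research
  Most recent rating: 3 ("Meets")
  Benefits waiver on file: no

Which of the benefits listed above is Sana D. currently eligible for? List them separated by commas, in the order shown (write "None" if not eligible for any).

Stock Purchase Plan — service 400 days ≥ 1 year (≈365 days) ✓; 16 hrs/wk < 35 ✗ → not eligible.
Health Savings Account — status part-time ✓; service 400 days ≥ 6 months (≈180 days) ✓; rating 3 ≥ 3 ✓; age 46 ≥ 18 ✓ → eligible.
Short-Term Disability — service 400 days < 24 months (≈720 days) ✗ → not eligible.
Home Office Allowance — no waiver, service 400 days ≥ 60 days ✓; site Albany ✗ (not Austin or Boise) → not eligible.
Education Assistance — status part-time ✗ (requires temporary) → not eligible.
Medical Plan — status part-time ✗ (requires full-time or temporary) → not eligible.

Health Savings Account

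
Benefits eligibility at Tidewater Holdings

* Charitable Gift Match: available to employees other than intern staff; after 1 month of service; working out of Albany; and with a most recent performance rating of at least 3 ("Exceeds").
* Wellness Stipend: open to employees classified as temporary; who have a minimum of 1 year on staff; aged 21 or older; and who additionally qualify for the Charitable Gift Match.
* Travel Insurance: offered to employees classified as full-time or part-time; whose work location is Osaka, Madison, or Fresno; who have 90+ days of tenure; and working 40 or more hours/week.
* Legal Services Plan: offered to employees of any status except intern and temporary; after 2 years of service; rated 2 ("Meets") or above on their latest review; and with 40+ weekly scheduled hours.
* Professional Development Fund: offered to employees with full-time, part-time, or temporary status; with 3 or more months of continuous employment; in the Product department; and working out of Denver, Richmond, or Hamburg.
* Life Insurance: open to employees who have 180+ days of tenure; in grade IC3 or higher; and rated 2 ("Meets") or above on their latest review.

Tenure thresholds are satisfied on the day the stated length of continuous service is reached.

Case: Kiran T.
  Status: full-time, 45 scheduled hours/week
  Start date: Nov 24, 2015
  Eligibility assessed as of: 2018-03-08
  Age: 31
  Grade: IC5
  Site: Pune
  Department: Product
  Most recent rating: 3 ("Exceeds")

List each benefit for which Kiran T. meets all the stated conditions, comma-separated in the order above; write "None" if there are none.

Service from Nov 24, 2015 to 2018-03-08: 835 days.
Charitable Gift Match — status full-time ✓ (not excluded); service 835 days ≥ 1 month (≈30 days) ✓; site Pune ✗ (not Albany) → not eligible.
Wellness Stipend — status full-time ✗ (requires temporary) → not eligible.
Travel Insurance — status full-time ✓; site Pune ✗ (not Osaka, Madison, or Fresno) → not eligible.
Legal Services Plan — status full-time ✓ (not excluded); service 835 days ≥ 2 years (≈730 days) ✓; rating 3 ≥ 2 ✓; 45 hrs/wk ≥ 40 ✓ → eligible.
Professional Development Fund — status full-time ✓; service 835 days ≥ 3 months (≈90 days) ✓; dept Product ✓; site Pune ✗ (not Denver, Richmond, or Hamburg) → not eligible.
Life Insurance — service 835 days ≥ 180 days ✓; grade IC5 ≥ IC3 ✓; rating 3 ≥ 2 ✓ → eligible.

Legal Services Plan, Life Insurance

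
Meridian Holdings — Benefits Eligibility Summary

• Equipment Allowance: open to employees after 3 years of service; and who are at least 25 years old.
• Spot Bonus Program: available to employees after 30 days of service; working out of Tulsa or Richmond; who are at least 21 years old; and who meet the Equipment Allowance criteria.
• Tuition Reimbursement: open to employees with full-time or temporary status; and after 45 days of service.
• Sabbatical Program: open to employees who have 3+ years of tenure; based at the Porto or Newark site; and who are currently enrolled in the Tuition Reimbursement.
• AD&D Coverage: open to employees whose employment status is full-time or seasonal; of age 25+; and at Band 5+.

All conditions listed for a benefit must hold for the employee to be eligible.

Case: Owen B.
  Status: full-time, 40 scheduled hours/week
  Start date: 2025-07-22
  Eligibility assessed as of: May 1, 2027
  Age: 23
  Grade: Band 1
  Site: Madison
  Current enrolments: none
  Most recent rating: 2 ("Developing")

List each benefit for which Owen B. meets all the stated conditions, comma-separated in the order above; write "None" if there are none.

Tuition Reimbursement

Service from 2025-07-22 to May 1, 2027: 648 days.
Equipment Allowance — service 648 days < 3 years (≈1095 days) ✗ → not eligible.
Spot Bonus Program — service 648 days ≥ 30 days ✓; site Madison ✗ (not Tulsa or Richmond) → not eligible.
Tuition Reimbursement — status full-time ✓; service 648 days ≥ 45 days ✓ → eligible.
Sabbatical Program — service 648 days < 3 years (≈1095 days) ✗ → not eligible.
AD&D Coverage — status full-time ✓; age 23 < 25 ✗ → not eligible.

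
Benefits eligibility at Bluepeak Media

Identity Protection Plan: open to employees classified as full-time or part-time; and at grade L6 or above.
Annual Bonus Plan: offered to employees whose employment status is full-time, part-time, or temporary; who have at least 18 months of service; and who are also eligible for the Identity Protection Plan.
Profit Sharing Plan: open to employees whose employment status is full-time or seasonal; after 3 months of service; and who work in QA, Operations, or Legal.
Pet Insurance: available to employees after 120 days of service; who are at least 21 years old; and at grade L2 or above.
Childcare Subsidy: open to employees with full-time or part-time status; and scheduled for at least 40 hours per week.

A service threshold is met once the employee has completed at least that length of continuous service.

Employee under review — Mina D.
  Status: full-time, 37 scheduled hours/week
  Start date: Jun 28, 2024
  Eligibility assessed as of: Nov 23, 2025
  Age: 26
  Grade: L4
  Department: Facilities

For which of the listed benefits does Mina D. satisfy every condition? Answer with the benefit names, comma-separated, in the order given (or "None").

Service from Jun 28, 2024 to Nov 23, 2025: 513 days.
Identity Protection Plan — status full-time ✓; grade L4 < L6 ✗ → not eligible.
Annual Bonus Plan — status full-time ✓; service 513 days < 18 months (≈540 days) ✗ → not eligible.
Profit Sharing Plan — status full-time ✓; service 513 days ≥ 3 months (≈90 days) ✓; dept Facilities ✗ → not eligible.
Pet Insurance — service 513 days ≥ 120 days ✓; age 26 ≥ 21 ✓; grade L4 ≥ L2 ✓ → eligible.
Childcare Subsidy — status full-time ✓; 37 hrs/wk < 40 ✗ → not eligible.

Pet Insurance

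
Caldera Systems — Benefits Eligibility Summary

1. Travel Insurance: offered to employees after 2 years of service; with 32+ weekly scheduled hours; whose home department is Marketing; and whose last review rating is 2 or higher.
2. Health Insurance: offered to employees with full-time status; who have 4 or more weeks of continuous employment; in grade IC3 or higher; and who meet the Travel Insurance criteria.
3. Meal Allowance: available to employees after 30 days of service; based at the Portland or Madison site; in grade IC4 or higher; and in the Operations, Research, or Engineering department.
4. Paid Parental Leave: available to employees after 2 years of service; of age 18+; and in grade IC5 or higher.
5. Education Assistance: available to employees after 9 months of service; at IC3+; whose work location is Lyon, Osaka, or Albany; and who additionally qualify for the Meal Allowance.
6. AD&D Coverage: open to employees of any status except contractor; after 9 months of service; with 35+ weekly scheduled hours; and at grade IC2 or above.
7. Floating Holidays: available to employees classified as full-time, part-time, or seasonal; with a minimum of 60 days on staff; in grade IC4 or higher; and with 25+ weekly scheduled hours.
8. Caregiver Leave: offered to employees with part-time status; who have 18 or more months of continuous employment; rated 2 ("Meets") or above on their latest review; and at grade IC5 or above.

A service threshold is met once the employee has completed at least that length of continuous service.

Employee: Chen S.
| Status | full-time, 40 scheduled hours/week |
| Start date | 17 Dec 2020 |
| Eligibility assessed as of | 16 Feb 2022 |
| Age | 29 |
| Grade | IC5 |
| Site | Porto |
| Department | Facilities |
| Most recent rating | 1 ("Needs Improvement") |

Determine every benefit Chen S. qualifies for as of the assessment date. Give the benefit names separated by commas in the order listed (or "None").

Service from 17 Dec 2020 to 16 Feb 2022: 426 days.
Travel Insurance — service 426 days < 2 years (≈730 days) ✗ → not eligible.
Health Insurance — status full-time ✓; service 426 days ≥ 4 weeks (≈28 days) ✓; grade IC5 ≥ IC3 ✓; not eligible for Travel Insurance ✗ → not eligible.
Meal Allowance — service 426 days ≥ 30 days ✓; site Porto ✗ (not Portland or Madison) → not eligible.
Paid Parental Leave — service 426 days < 2 years (≈730 days) ✗ → not eligible.
Education Assistance — service 426 days ≥ 9 months (≈270 days) ✓; grade IC5 ≥ IC3 ✓; site Porto ✗ (not Lyon, Osaka, or Albany) → not eligible.
AD&D Coverage — status full-time ✓ (not excluded); service 426 days ≥ 9 months (≈270 days) ✓; 40 hrs/wk ≥ 35 ✓; grade IC5 ≥ IC2 ✓ → eligible.
Floating Holidays — status full-time ✓; service 426 days ≥ 60 days ✓; grade IC5 ≥ IC4 ✓; 40 hrs/wk ≥ 25 ✓ → eligible.
Caregiver Leave — status full-time ✗ (requires part-time) → not eligible.

AD&D Coverage, Floating Holidays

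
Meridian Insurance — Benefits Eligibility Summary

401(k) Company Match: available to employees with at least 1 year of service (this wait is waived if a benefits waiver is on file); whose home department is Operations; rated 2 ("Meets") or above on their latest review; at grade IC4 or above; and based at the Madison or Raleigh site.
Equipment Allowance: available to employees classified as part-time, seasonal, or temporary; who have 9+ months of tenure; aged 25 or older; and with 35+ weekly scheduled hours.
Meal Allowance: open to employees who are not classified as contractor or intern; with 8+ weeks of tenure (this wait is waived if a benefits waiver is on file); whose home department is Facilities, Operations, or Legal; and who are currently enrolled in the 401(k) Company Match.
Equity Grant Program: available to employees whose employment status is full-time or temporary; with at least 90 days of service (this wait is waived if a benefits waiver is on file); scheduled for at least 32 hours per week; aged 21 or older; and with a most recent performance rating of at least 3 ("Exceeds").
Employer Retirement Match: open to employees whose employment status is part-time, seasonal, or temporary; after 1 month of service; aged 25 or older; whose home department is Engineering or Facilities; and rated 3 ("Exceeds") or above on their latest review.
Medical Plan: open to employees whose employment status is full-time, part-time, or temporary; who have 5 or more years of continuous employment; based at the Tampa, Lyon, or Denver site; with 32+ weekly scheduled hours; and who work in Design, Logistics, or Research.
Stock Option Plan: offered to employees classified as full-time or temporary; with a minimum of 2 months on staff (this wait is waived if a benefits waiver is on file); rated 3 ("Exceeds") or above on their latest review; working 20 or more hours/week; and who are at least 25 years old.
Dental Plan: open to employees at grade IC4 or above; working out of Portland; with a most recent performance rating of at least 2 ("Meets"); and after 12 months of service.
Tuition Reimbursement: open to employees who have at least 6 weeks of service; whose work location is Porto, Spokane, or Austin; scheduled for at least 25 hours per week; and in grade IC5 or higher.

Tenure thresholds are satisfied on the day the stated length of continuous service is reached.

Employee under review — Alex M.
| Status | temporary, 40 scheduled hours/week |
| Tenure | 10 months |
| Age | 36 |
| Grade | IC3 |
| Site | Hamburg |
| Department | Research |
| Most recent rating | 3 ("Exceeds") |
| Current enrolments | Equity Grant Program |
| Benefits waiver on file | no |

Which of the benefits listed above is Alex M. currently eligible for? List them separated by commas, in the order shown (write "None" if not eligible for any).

401(k) Company Match — no waiver, service 10 months < 1 year (≈365 days) ✗ → not eligible.
Equipment Allowance — status temporary ✓; service 10 months ≥ 9 months ✓; age 36 ≥ 25 ✓; 40 hrs/wk ≥ 35 ✓ → eligible.
Meal Allowance — status temporary ✓ (not excluded); no waiver, service 10 months ≥ 8 weeks (≈56 days) ✓; dept Research ✗ → not eligible.
Equity Grant Program — status temporary ✓; no waiver, service 10 months ≥ 90 days ✓; 40 hrs/wk ≥ 32 ✓; age 36 ≥ 21 ✓; rating 3 ≥ 3 ✓ → eligible.
Employer Retirement Match — status temporary ✓; service 10 months ≥ 1 month ✓; age 36 ≥ 25 ✓; dept Research ✗ → not eligible.
Medical Plan — status temporary ✓; service 10 months < 5 years (≈1825 days) ✗ → not eligible.
Stock Option Plan — status temporary ✓; no waiver, service 10 months ≥ 2 months ✓; rating 3 ≥ 3 ✓; 40 hrs/wk ≥ 20 ✓; age 36 ≥ 25 ✓ → eligible.
Dental Plan — grade IC3 < IC4 ✗ → not eligible.
Tuition Reimbursement — service 10 months ≥ 6 weeks (≈42 days) ✓; site Hamburg ✗ (not Porto, Spokane, or Austin) → not eligible.

Equipment Allowance, Equity Grant Program, Stock Option Plan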